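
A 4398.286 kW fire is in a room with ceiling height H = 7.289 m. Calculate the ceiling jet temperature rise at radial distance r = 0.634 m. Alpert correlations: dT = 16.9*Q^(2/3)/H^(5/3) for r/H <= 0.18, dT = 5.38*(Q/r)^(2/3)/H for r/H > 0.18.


r/H = 0.634 / 7.289 = 0.086980
r/H <= 0.18, so dT = 16.9*Q^(2/3)/H^(5/3)
Q^(2/3) = 268.45
H^(5/3) = 27.402
dT = 16.9 * 268.45 / 27.402 = 165.56 K

165.56 K


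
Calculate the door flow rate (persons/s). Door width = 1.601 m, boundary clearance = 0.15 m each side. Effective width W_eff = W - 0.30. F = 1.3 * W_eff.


W_eff = 1.601 - 0.30 = 1.301 m
F = 1.3 * 1.301 = 1.6913 persons/s

1.6913 persons/s


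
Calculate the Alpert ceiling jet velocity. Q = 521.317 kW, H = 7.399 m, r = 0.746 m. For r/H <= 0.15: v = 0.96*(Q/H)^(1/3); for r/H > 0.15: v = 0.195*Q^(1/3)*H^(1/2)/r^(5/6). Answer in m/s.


r/H = 0.746 / 7.399 = 0.10082
r/H <= 0.15, so v = 0.96*(Q/H)^(1/3)
Q/H = 70.458
(Q/H)^(1/3) = 4.1302
v = 0.96 * 4.1302 = 3.9650 m/s

3.9650 m/s


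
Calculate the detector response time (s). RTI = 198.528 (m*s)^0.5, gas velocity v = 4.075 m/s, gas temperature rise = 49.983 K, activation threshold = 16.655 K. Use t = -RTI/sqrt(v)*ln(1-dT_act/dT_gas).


dT_act/dT_gas = 0.33321
ln(1 - 0.33321) = -0.40529
t = -198.528 / sqrt(4.075) * -0.40529 = 39.858 s

39.858 s


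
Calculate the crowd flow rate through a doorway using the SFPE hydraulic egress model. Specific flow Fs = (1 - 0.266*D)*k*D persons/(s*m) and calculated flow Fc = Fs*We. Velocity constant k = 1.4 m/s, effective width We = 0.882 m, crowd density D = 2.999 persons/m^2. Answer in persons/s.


1 - 0.266*D = 1 - 0.266*2.999 = 0.20227
Fs = 0.20227 * 1.4 * 2.999 = 0.84923 persons/(s*m)
Fc = 0.84923 * 0.882 = 0.74902 persons/s

0.74902 persons/s


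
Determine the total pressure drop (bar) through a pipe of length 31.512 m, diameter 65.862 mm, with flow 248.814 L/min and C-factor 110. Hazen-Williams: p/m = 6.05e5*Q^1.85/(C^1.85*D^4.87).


Q^1.85 = 27063
C^1.85 = 5978.3
D^4.87 = 7.1904e+08
p/m = 0.0038089 bar/m
p_total = 0.0038089 * 31.512 = 0.12002 bar

0.12002 bar


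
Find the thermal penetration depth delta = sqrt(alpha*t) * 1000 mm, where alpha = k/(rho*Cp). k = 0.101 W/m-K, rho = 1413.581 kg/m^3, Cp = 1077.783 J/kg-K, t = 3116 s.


alpha = 0.101 / (1413.581 * 1077.783) = 6.6293e-08 m^2/s
alpha * t = 0.00020657
delta = sqrt(0.00020657) * 1000 = 14.373 mm

14.373 mm


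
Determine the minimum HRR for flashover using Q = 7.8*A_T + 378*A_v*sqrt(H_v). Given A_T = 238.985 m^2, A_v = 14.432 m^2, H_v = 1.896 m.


7.8*A_T = 1864.083
sqrt(H_v) = 1.3770
378*A_v*sqrt(H_v) = 7511.7
Q = 1864.083 + 7511.7 = 9375.8 kW

9375.8 kW


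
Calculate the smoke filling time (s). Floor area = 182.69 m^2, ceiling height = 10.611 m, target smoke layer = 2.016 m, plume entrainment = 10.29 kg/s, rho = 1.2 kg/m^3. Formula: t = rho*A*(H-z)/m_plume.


H - z = 8.595 m
t = 1.2 * 182.69 * 8.595 / 10.29 = 183.12 s

183.12 s


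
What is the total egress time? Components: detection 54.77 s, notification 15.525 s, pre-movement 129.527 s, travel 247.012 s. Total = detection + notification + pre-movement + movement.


Total = 54.77 + 15.525 + 129.527 + 247.012 = 446.834 s

446.834 s


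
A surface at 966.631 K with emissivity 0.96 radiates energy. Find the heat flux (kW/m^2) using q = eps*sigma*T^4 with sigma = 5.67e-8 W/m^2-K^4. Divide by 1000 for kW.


T^4 = 8.7306e+11
q = 0.96 * 5.67e-8 * 8.7306e+11 / 1000 = 47.522 kW/m^2

47.522 kW/m^2


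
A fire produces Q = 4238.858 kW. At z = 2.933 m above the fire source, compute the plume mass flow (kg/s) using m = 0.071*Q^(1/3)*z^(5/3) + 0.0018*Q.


Q^(1/3) = 16.184
z^(5/3) = 6.0097
First term = 0.071 * 16.184 * 6.0097 = 6.9055
Second term = 0.0018 * 4238.858 = 7.6299
m = 14.535 kg/s

14.535 kg/s


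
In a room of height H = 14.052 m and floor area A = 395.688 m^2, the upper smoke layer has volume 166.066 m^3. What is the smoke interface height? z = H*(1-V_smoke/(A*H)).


V/(A*H) = 0.029867
1 - 0.029867 = 0.97013
z = 14.052 * 0.97013 = 13.632 m

13.632 m


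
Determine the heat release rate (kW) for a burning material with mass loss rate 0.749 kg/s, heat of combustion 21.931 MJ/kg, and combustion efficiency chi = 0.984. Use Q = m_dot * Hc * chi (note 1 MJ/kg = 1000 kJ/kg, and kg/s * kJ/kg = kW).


Hc = 21.931 MJ/kg = 21.931 * 1000 kJ/kg = 21931 kJ/kg
Q = 0.749 kg/s * 21931 kJ/kg * 0.984 = 16163 kW

16163 kW


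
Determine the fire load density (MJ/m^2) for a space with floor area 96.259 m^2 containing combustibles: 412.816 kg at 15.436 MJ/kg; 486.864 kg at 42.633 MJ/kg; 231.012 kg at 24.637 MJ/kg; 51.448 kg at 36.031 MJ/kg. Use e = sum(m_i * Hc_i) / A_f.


Total energy = 412.816*15.436 + 486.864*42.633 + 231.012*24.637 + 51.448*36.031
= 6372.228 + 20756.47 + 5691.443 + 1853.723
= 34673.87 MJ
e = 34673.87 / 96.259 = 360.21 MJ/m^2

360.21 MJ/m^2


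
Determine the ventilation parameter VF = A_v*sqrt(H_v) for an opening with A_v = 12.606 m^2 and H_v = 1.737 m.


sqrt(H_v) = 1.3180
VF = 12.606 * 1.3180 = 16.614 m^(5/2)

16.614 m^(5/2)


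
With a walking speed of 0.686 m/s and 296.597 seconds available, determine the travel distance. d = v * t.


d = 0.686 * 296.597 = 203.47 m

203.47 m


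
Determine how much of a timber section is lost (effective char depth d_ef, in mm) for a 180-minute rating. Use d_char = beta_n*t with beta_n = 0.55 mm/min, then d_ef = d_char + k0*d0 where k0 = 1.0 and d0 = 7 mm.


d_char = 0.55 * 180 = 99 mm
d_ef = 99 + 1.0*7 = 106 mm

106 mm


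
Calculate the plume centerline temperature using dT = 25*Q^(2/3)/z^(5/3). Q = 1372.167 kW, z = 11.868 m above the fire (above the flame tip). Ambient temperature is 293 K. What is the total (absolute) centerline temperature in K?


Q^(2/3) = 123.48
z^(5/3) = 61.749
dT = 25 * 123.48 / 61.749 = 49.994 K
T = 293 + 49.994 = 342.99 K

342.99 K


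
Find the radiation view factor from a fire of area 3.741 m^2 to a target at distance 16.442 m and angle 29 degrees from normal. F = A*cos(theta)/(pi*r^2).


cos(29 deg) = 0.87462
pi*r^2 = 849.30
F = 3.741 * 0.87462 / 849.30 = 0.0038525

0.0038525


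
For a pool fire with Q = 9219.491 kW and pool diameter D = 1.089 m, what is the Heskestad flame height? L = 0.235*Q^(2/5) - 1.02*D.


Q^(2/5) = 38.537
0.235 * Q^(2/5) = 9.0563
1.02 * D = 1.1108
L = 7.9455 m

7.9455 m


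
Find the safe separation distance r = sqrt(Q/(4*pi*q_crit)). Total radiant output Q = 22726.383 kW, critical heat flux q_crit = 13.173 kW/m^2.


4*pi*q_crit = 165.54
Q/(4*pi*q_crit) = 137.29
r = sqrt(137.29) = 11.717 m

11.717 m


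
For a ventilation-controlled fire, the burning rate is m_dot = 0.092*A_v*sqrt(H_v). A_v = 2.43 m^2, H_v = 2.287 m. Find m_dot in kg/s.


sqrt(H_v) = 1.5123
m_dot = 0.092 * 2.43 * 1.5123 = 0.33809 kg/s

0.33809 kg/s


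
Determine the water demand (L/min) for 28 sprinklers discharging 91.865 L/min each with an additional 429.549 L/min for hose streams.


Sprinkler demand = 28 * 91.865 = 2572.22 L/min
Total = 2572.22 + 429.549 = 3001.769 L/min

3001.769 L/min


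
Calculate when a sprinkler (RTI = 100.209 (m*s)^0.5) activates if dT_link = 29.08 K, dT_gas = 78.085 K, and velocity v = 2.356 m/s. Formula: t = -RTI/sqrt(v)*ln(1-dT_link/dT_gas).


dT_link/dT_gas = 0.37241
ln(1 - 0.37241) = -0.46588
t = -100.209 / sqrt(2.356) * -0.46588 = 30.415 s

30.415 s


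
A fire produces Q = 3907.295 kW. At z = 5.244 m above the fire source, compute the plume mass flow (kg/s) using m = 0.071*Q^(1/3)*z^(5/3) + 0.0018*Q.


Q^(1/3) = 15.750
z^(5/3) = 15.828
First term = 0.071 * 15.750 * 15.828 = 17.701
Second term = 0.0018 * 3907.295 = 7.0331
m = 24.734 kg/s

24.734 kg/s


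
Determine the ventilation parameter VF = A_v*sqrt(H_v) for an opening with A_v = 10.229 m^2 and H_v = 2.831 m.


sqrt(H_v) = 1.6826
VF = 10.229 * 1.6826 = 17.211 m^(5/2)

17.211 m^(5/2)


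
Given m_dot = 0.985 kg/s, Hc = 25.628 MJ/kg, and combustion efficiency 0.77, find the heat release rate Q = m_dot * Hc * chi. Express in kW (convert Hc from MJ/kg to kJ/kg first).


Hc = 25.628 MJ/kg = 25.628 * 1000 kJ/kg = 25628 kJ/kg
Q = 0.985 kg/s * 25628 kJ/kg * 0.77 = 19438 kW

19438 kW


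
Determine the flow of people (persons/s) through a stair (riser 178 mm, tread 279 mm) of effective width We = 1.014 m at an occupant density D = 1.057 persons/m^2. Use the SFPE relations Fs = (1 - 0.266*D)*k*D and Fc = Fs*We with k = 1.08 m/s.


1 - 0.266*D = 1 - 0.266*1.057 = 0.71884
Fs = 0.71884 * 1.08 * 1.057 = 0.82060 persons/(s*m)
Fc = 0.82060 * 1.014 = 0.83209 persons/s

0.83209 persons/s


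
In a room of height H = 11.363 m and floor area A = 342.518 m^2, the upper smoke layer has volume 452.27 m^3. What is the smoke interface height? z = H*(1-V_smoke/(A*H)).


V/(A*H) = 0.11620
1 - 0.11620 = 0.88380
z = 11.363 * 0.88380 = 10.043 m

10.043 m


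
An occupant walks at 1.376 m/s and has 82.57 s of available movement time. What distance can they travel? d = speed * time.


d = 1.376 * 82.57 = 113.62 m

113.62 m


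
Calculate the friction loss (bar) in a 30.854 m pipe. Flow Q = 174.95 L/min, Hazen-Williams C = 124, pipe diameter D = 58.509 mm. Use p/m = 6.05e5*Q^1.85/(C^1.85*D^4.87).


Q^1.85 = 14106
C^1.85 = 7461.6
D^4.87 = 4.0399e+08
p/m = 0.0028310 bar/m
p_total = 0.0028310 * 30.854 = 0.087348 bar

0.087348 bar


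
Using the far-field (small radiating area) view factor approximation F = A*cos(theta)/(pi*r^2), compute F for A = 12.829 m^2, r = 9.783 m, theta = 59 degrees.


cos(59 deg) = 0.51504
pi*r^2 = 300.67
F = 12.829 * 0.51504 / 300.67 = 0.021975

0.021975


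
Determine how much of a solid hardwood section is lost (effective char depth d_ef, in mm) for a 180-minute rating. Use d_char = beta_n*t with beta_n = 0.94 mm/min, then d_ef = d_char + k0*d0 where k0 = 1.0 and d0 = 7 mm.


d_char = 0.94 * 180 = 169.2 mm
d_ef = 169.2 + 1.0*7 = 176.2 mm

176.2 mm


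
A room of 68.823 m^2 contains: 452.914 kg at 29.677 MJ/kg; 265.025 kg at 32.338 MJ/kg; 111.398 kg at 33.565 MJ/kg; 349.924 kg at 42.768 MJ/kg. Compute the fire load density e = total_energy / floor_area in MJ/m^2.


Total energy = 452.914*29.677 + 265.025*32.338 + 111.398*33.565 + 349.924*42.768
= 13441.13 + 8570.378 + 3739.074 + 14965.55
= 40716.13 MJ
e = 40716.13 / 68.823 = 591.61 MJ/m^2

591.61 MJ/m^2


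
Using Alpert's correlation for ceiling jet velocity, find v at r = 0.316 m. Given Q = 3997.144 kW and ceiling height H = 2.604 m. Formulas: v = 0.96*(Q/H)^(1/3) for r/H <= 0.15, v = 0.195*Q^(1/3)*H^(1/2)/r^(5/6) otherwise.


r/H = 0.316 / 2.604 = 0.12135
r/H <= 0.15, so v = 0.96*(Q/H)^(1/3)
Q/H = 1535.0
(Q/H)^(1/3) = 11.535
v = 0.96 * 11.535 = 11.074 m/s

11.074 m/s


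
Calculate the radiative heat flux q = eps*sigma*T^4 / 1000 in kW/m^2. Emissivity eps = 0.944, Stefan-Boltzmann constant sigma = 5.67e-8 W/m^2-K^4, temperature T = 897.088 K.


T^4 = 6.4765e+11
q = 0.944 * 5.67e-8 * 6.4765e+11 / 1000 = 34.665 kW/m^2

34.665 kW/m^2


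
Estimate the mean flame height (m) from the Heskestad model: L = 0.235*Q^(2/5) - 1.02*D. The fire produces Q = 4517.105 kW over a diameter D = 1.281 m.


Q^(2/5) = 28.970
0.235 * Q^(2/5) = 6.8079
1.02 * D = 1.3066
L = 5.5013 m

5.5013 m


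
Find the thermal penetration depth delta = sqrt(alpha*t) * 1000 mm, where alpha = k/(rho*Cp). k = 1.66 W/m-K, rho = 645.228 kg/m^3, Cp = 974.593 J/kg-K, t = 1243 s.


alpha = 1.66 / (645.228 * 974.593) = 2.6398e-06 m^2/s
alpha * t = 0.0032813
delta = sqrt(0.0032813) * 1000 = 57.282 mm

57.282 mm


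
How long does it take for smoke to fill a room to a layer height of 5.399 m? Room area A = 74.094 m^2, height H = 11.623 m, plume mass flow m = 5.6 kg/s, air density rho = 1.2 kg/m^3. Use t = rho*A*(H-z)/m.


H - z = 6.224 m
t = 1.2 * 74.094 * 6.224 / 5.6 = 98.820 s

98.820 s


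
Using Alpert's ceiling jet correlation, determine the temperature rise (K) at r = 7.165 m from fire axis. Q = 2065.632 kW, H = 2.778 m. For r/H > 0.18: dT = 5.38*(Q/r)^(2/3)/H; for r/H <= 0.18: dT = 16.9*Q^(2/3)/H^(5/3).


r/H = 7.165 / 2.778 = 2.5792
r/H > 0.18, so dT = 5.38*(Q/r)^(2/3)/H
Q/r = 288.29
(Q/r)^(2/3) = 43.641
dT = 5.38 * 43.641 / 2.778 = 84.516 K

84.516 K


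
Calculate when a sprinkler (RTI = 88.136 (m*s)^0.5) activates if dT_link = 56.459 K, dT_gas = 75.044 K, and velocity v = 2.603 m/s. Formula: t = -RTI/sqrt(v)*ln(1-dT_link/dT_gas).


dT_link/dT_gas = 0.75235
ln(1 - 0.75235) = -1.3957
t = -88.136 / sqrt(2.603) * -1.3957 = 76.246 s

76.246 s


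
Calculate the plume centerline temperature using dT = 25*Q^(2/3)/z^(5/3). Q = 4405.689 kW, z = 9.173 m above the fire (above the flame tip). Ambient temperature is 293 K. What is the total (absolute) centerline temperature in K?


Q^(2/3) = 268.75
z^(5/3) = 40.196
dT = 25 * 268.75 / 40.196 = 167.15 K
T = 293 + 167.15 = 460.15 K

460.15 K


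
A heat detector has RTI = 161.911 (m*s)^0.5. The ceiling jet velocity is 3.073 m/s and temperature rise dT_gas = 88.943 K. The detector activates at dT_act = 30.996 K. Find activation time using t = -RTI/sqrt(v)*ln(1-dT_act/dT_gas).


dT_act/dT_gas = 0.34849
ln(1 - 0.34849) = -0.42847
t = -161.911 / sqrt(3.073) * -0.42847 = 39.574 s

39.574 s


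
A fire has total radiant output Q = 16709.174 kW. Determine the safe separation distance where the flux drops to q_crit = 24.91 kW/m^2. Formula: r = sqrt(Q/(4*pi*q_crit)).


4*pi*q_crit = 313.03
Q/(4*pi*q_crit) = 53.379
r = sqrt(53.379) = 7.3061 m

7.3061 m


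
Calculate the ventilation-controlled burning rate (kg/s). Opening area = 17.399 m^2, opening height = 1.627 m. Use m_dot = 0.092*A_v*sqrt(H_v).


sqrt(H_v) = 1.2755
m_dot = 0.092 * 17.399 * 1.2755 = 2.0418 kg/s

2.0418 kg/s


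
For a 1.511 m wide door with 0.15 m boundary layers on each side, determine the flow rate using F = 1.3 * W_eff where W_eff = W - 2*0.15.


W_eff = 1.511 - 0.30 = 1.211 m
F = 1.3 * 1.211 = 1.5743 persons/s

1.5743 persons/s


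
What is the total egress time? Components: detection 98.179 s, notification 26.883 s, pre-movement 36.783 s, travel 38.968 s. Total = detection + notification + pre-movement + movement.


Total = 98.179 + 26.883 + 36.783 + 38.968 = 200.813 s

200.813 s


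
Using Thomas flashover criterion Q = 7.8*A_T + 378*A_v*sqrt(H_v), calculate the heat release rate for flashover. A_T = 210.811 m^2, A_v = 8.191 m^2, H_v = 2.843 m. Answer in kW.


7.8*A_T = 1644.3
sqrt(H_v) = 1.6861
378*A_v*sqrt(H_v) = 5220.6
Q = 1644.3 + 5220.6 = 6864.9 kW

6864.9 kW


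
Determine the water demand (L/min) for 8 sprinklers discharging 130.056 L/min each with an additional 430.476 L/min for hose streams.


Sprinkler demand = 8 * 130.056 = 1040.448 L/min
Total = 1040.448 + 430.476 = 1470.924 L/min

1470.924 L/min


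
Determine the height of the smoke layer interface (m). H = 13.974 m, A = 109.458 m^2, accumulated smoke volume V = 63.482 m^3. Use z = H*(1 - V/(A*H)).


V/(A*H) = 0.041503
1 - 0.041503 = 0.95850
z = 13.974 * 0.95850 = 13.394 m

13.394 m


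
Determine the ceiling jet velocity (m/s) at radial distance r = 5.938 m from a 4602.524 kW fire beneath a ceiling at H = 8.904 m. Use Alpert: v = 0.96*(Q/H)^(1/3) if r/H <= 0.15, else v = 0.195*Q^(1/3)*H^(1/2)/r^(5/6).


r/H = 5.938 / 8.904 = 0.66689
r/H > 0.15, so v = 0.195*Q^(1/3)*H^(1/2)/r^(5/6)
Q^(1/3) = 16.634
H^(1/2) = 2.9840
r^(5/6) = 4.4127
v = 0.195 * 16.634 * 2.9840 / 4.4127 = 2.1934 m/s

2.1934 m/s


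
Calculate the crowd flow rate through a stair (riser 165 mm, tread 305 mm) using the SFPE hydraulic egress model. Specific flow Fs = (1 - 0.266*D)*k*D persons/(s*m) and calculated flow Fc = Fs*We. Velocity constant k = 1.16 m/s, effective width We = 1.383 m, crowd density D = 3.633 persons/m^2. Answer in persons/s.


1 - 0.266*D = 1 - 0.266*3.633 = 0.033622
Fs = 0.033622 * 1.16 * 3.633 = 0.14169 persons/(s*m)
Fc = 0.14169 * 1.383 = 0.19596 persons/s

0.19596 persons/s


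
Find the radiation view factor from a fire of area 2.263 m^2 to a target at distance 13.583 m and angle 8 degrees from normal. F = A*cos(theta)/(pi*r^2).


cos(8 deg) = 0.99027
pi*r^2 = 579.62
F = 2.263 * 0.99027 / 579.62 = 0.0038663

0.0038663


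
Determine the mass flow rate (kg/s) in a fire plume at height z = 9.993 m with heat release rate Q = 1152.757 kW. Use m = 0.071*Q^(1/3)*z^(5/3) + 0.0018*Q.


Q^(1/3) = 10.485
z^(5/3) = 46.362
First term = 0.071 * 10.485 * 46.362 = 34.514
Second term = 0.0018 * 1152.757 = 2.0750
m = 36.589 kg/s

36.589 kg/s


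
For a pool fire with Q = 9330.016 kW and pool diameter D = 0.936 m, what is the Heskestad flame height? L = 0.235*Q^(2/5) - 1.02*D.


Q^(2/5) = 38.722
0.235 * Q^(2/5) = 9.0996
1.02 * D = 0.95472
L = 8.1448 m

8.1448 m


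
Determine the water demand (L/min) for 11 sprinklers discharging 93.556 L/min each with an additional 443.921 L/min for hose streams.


Sprinkler demand = 11 * 93.556 = 1029.116 L/min
Total = 1029.116 + 443.921 = 1473.037 L/min

1473.037 L/min


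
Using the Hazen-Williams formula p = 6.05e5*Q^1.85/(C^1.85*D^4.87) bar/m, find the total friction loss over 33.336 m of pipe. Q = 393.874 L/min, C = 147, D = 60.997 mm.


Q^1.85 = 63301
C^1.85 = 10222
D^4.87 = 4.9483e+08
p/m = 0.0075714 bar/m
p_total = 0.0075714 * 33.336 = 0.25240 bar

0.25240 bar


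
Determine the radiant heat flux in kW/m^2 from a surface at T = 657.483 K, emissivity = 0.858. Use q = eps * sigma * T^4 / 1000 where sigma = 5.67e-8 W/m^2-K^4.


T^4 = 1.8687e+11
q = 0.858 * 5.67e-8 * 1.8687e+11 / 1000 = 9.0909 kW/m^2

9.0909 kW/m^2


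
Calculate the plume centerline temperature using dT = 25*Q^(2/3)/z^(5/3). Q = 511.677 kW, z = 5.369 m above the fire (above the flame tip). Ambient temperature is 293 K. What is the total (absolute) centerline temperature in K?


Q^(2/3) = 63.973
z^(5/3) = 16.462
dT = 25 * 63.973 / 16.462 = 97.151 K
T = 293 + 97.151 = 390.15 K

390.15 K


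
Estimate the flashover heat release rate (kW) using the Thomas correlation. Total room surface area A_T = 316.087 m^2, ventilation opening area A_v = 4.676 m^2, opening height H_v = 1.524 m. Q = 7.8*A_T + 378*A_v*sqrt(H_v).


7.8*A_T = 2465.5
sqrt(H_v) = 1.2345
378*A_v*sqrt(H_v) = 2182.0
Q = 2465.5 + 2182.0 = 4647.5 kW

4647.5 kW


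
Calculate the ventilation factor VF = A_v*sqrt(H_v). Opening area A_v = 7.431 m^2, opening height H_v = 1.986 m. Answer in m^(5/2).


sqrt(H_v) = 1.4093
VF = 7.431 * 1.4093 = 10.472 m^(5/2)

10.472 m^(5/2)


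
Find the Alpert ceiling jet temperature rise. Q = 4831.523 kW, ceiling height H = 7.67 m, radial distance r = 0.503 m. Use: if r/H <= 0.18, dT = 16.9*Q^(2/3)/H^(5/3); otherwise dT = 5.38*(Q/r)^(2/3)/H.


r/H = 0.503 / 7.67 = 0.065580
r/H <= 0.18, so dT = 16.9*Q^(2/3)/H^(5/3)
Q^(2/3) = 285.80
H^(5/3) = 29.830
dT = 16.9 * 285.80 / 29.830 = 161.91 K

161.91 K


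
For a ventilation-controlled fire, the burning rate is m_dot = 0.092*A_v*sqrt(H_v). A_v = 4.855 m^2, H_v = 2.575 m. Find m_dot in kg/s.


sqrt(H_v) = 1.6047
m_dot = 0.092 * 4.855 * 1.6047 = 0.71675 kg/s

0.71675 kg/s


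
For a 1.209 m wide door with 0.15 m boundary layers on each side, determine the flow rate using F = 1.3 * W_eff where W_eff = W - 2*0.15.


W_eff = 1.209 - 0.30 = 0.909 m
F = 1.3 * 0.909 = 1.1817 persons/s

1.1817 persons/s


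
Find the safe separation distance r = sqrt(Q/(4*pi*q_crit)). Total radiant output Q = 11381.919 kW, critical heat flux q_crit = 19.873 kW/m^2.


4*pi*q_crit = 249.73
Q/(4*pi*q_crit) = 45.577
r = sqrt(45.577) = 6.7510 m

6.7510 m


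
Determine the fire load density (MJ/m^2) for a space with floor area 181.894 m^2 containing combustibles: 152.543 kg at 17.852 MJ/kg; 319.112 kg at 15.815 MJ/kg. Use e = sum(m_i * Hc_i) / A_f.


Total energy = 152.543*17.852 + 319.112*15.815
= 2723.198 + 5046.756
= 7769.954 MJ
e = 7769.954 / 181.894 = 42.717 MJ/m^2

42.717 MJ/m^2


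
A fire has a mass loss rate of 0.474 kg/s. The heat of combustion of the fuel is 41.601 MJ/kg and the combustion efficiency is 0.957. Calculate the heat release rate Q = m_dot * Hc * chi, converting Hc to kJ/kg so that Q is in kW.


Hc = 41.601 MJ/kg = 41.601 * 1000 kJ/kg = 41601 kJ/kg
Q = 0.474 kg/s * 41601 kJ/kg * 0.957 = 18871 kW

18871 kW


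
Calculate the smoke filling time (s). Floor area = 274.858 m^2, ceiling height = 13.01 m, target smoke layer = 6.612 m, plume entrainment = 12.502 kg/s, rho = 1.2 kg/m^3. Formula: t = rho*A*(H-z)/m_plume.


H - z = 6.398 m
t = 1.2 * 274.858 * 6.398 / 12.502 = 168.79 s

168.79 s


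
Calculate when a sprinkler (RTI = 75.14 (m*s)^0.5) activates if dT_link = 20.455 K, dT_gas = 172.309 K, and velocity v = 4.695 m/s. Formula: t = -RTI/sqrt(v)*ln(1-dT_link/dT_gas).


dT_link/dT_gas = 0.11871
ln(1 - 0.11871) = -0.12637
t = -75.14 / sqrt(4.695) * -0.12637 = 4.3822 s

4.3822 s


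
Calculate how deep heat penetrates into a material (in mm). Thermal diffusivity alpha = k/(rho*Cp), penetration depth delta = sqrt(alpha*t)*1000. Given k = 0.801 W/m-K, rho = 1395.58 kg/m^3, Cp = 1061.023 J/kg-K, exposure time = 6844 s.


alpha = 0.801 / (1395.58 * 1061.023) = 5.4094e-07 m^2/s
alpha * t = 0.0037022
delta = sqrt(0.0037022) * 1000 = 60.846 mm

60.846 mm


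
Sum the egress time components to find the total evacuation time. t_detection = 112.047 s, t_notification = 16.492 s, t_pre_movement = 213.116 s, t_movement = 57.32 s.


Total = 112.047 + 16.492 + 213.116 + 57.32 = 398.975 s

398.975 s


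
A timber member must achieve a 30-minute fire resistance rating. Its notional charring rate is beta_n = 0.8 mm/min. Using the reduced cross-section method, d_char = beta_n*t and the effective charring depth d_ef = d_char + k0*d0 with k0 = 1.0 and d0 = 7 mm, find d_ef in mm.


d_char = 0.8 * 30 = 24 mm
d_ef = 24 + 1.0*7 = 31 mm

31 mm


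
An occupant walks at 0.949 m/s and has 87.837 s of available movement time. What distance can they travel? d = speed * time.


d = 0.949 * 87.837 = 83.357 m

83.357 m


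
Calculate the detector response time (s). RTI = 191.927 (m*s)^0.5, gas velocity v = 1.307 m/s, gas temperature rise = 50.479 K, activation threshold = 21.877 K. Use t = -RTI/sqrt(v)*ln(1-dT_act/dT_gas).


dT_act/dT_gas = 0.43339
ln(1 - 0.43339) = -0.56808
t = -191.927 / sqrt(1.307) * -0.56808 = 95.369 s

95.369 s


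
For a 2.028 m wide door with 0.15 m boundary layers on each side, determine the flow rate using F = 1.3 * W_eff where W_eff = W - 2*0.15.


W_eff = 2.028 - 0.30 = 1.728 m
F = 1.3 * 1.728 = 2.2464 persons/s

2.2464 persons/s


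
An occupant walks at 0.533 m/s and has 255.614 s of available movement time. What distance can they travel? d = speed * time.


d = 0.533 * 255.614 = 136.24 m

136.24 m


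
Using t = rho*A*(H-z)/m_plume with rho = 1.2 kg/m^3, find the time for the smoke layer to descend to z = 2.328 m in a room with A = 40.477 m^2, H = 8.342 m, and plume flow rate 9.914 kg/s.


H - z = 6.014 m
t = 1.2 * 40.477 * 6.014 / 9.914 = 29.465 s

29.465 s


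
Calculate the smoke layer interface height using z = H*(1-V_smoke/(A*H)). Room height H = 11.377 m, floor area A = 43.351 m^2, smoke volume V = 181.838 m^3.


V/(A*H) = 0.36869
1 - 0.36869 = 0.63131
z = 11.377 * 0.63131 = 7.1824 m

7.1824 m


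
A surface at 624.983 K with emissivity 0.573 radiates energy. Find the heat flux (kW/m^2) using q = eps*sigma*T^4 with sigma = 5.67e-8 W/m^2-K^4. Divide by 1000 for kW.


T^4 = 1.5257e+11
q = 0.573 * 5.67e-8 * 1.5257e+11 / 1000 = 4.9569 kW/m^2

4.9569 kW/m^2


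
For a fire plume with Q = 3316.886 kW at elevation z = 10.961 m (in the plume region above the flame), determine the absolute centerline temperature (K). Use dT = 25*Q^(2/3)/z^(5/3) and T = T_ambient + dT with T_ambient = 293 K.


Q^(2/3) = 222.41
z^(5/3) = 54.086
dT = 25 * 222.41 / 54.086 = 102.80 K
T = 293 + 102.80 = 395.80 K

395.80 K


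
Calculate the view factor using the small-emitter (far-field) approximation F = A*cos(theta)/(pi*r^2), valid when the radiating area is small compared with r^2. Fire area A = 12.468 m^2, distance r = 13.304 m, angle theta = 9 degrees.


cos(9 deg) = 0.98769
pi*r^2 = 556.05
F = 12.468 * 0.98769 / 556.05 = 0.022146

0.022146


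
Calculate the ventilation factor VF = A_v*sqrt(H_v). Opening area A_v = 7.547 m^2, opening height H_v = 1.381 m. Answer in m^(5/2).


sqrt(H_v) = 1.1752
VF = 7.547 * 1.1752 = 8.8689 m^(5/2)

8.8689 m^(5/2)


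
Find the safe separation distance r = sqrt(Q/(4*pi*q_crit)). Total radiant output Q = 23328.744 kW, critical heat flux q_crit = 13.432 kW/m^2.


4*pi*q_crit = 168.79
Q/(4*pi*q_crit) = 138.21
r = sqrt(138.21) = 11.756 m

11.756 m


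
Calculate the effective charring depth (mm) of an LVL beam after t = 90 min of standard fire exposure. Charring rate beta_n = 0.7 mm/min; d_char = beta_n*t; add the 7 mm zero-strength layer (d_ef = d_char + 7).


d_char = 0.7 * 90 = 63 mm
d_ef = 63 + 1.0*7 = 70 mm

70 mm


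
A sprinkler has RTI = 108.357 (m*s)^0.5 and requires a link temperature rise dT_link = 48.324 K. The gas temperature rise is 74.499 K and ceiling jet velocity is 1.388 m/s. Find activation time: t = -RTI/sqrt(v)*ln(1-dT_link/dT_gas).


dT_link/dT_gas = 0.64865
ln(1 - 0.64865) = -1.0460
t = -108.357 / sqrt(1.388) * -1.0460 = 96.202 s

96.202 s


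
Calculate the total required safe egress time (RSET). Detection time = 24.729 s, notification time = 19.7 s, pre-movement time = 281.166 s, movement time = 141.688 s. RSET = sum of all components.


Total = 24.729 + 19.7 + 281.166 + 141.688 = 467.283 s

467.283 s


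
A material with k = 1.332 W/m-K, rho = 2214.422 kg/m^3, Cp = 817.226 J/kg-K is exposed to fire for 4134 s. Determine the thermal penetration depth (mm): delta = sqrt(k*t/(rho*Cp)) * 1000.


alpha = 1.332 / (2214.422 * 817.226) = 7.3604e-07 m^2/s
alpha * t = 0.0030428
delta = sqrt(0.0030428) * 1000 = 55.161 mm

55.161 mm


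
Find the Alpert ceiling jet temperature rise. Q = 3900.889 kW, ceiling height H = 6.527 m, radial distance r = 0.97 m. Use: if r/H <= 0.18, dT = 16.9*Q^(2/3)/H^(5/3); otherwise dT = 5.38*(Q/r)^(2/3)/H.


r/H = 0.97 / 6.527 = 0.14861
r/H <= 0.18, so dT = 16.9*Q^(2/3)/H^(5/3)
Q^(2/3) = 247.80
H^(5/3) = 22.796
dT = 16.9 * 247.80 / 22.796 = 183.71 K

183.71 K


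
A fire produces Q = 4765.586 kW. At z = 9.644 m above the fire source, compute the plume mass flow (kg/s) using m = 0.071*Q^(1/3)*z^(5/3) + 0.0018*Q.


Q^(1/3) = 16.828
z^(5/3) = 43.695
First term = 0.071 * 16.828 * 43.695 = 52.207
Second term = 0.0018 * 4765.586 = 8.5781
m = 60.785 kg/s

60.785 kg/s


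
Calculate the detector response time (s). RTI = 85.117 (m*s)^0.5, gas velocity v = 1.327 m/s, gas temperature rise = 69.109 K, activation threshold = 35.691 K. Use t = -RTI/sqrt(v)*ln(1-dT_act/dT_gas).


dT_act/dT_gas = 0.51645
ln(1 - 0.51645) = -0.72659
t = -85.117 / sqrt(1.327) * -0.72659 = 53.687 s

53.687 s


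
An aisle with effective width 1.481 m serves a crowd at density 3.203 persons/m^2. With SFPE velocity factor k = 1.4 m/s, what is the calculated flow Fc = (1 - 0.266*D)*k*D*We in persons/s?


1 - 0.266*D = 1 - 0.266*3.203 = 0.14800
Fs = 0.14800 * 1.4 * 3.203 = 0.66367 persons/(s*m)
Fc = 0.66367 * 1.481 = 0.98290 persons/s

0.98290 persons/s


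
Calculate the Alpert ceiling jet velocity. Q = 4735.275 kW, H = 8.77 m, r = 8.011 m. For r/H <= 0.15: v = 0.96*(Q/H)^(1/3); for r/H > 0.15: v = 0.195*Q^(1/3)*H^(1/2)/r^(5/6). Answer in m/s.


r/H = 8.011 / 8.77 = 0.91345
r/H > 0.15, so v = 0.195*Q^(1/3)*H^(1/2)/r^(5/6)
Q^(1/3) = 16.792
H^(1/2) = 2.9614
r^(5/6) = 5.6633
v = 0.195 * 16.792 * 2.9614 / 5.6633 = 1.7123 m/s

1.7123 m/s


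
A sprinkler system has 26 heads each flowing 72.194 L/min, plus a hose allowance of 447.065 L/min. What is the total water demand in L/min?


Sprinkler demand = 26 * 72.194 = 1877.044 L/min
Total = 1877.044 + 447.065 = 2324.109 L/min

2324.109 L/min


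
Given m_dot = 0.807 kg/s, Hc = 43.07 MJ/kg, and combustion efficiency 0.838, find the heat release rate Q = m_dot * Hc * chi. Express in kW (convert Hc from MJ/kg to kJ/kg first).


Hc = 43.07 MJ/kg = 43.07 * 1000 kJ/kg = 43070 kJ/kg
Q = 0.807 kg/s * 43070 kJ/kg * 0.838 = 29127 kW

29127 kW


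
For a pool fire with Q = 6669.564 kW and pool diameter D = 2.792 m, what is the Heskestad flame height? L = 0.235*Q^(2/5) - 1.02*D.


Q^(2/5) = 33.856
0.235 * Q^(2/5) = 7.9562
1.02 * D = 2.8478
L = 5.1084 m

5.1084 m


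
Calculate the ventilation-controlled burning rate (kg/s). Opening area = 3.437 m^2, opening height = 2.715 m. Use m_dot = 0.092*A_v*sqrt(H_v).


sqrt(H_v) = 1.6477
m_dot = 0.092 * 3.437 * 1.6477 = 0.52102 kg/s

0.52102 kg/s


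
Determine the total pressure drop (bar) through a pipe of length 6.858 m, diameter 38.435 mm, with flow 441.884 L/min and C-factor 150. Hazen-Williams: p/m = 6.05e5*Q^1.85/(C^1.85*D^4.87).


Q^1.85 = 78311
C^1.85 = 10611
D^4.87 = 5.2194e+07
p/m = 0.085543 bar/m
p_total = 0.085543 * 6.858 = 0.58666 bar

0.58666 bar


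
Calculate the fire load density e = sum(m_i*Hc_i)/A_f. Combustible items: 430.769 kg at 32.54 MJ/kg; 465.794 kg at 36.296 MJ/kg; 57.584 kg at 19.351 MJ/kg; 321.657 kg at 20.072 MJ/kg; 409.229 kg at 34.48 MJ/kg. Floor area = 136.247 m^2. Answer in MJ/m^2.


Total energy = 430.769*32.54 + 465.794*36.296 + 57.584*19.351 + 321.657*20.072 + 409.229*34.48
= 14017.22 + 16906.46 + 1114.308 + 6456.299 + 14110.22
= 52604.51 MJ
e = 52604.51 / 136.247 = 386.10 MJ/m^2

386.10 MJ/m^2


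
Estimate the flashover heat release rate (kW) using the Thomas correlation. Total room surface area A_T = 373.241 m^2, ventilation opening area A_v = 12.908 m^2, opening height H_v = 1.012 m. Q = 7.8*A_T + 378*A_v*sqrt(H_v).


7.8*A_T = 2911.3
sqrt(H_v) = 1.0060
378*A_v*sqrt(H_v) = 4908.4
Q = 2911.3 + 4908.4 = 7819.7 kW

7819.7 kW


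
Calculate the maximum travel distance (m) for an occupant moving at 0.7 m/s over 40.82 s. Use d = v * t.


d = 0.7 * 40.82 = 28.574 m

28.574 m


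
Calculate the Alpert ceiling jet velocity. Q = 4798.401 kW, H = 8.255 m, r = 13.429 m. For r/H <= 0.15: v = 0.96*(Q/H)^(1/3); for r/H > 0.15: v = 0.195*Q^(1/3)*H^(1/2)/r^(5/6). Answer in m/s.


r/H = 13.429 / 8.255 = 1.6268
r/H > 0.15, so v = 0.195*Q^(1/3)*H^(1/2)/r^(5/6)
Q^(1/3) = 16.867
H^(1/2) = 2.8732
r^(5/6) = 8.7104
v = 0.195 * 16.867 * 2.8732 / 8.7104 = 1.0849 m/s

1.0849 m/s


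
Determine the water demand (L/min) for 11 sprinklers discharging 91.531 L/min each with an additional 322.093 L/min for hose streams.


Sprinkler demand = 11 * 91.531 = 1006.841 L/min
Total = 1006.841 + 322.093 = 1328.934 L/min

1328.934 L/min


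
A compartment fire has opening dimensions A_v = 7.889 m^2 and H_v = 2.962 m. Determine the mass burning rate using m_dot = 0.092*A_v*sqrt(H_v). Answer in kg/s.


sqrt(H_v) = 1.7210
m_dot = 0.092 * 7.889 * 1.7210 = 1.2491 kg/s

1.2491 kg/s


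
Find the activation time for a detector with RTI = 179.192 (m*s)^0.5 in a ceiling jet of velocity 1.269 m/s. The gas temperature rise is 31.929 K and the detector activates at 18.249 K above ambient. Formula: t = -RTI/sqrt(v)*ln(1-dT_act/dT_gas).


dT_act/dT_gas = 0.57155
ln(1 - 0.57155) = -0.84758
t = -179.192 / sqrt(1.269) * -0.84758 = 134.82 s

134.82 s


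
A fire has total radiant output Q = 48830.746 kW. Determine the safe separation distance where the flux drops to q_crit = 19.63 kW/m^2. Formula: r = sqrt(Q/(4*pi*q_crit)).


4*pi*q_crit = 246.68
Q/(4*pi*q_crit) = 197.95
r = sqrt(197.95) = 14.070 m

14.070 m


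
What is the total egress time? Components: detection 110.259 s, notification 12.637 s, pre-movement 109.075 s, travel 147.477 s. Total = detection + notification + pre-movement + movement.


Total = 110.259 + 12.637 + 109.075 + 147.477 = 379.448 s

379.448 s


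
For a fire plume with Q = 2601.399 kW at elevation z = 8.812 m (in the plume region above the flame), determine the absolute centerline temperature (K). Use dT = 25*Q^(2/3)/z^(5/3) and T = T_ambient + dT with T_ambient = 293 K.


Q^(2/3) = 189.15
z^(5/3) = 37.594
dT = 25 * 189.15 / 37.594 = 125.78 K
T = 293 + 125.78 = 418.78 K

418.78 K


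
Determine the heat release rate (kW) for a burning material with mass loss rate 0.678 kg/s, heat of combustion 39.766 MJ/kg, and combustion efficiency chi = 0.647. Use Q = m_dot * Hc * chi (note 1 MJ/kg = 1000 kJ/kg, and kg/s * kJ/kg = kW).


Hc = 39.766 MJ/kg = 39.766 * 1000 kJ/kg = 39766 kJ/kg
Q = 0.678 kg/s * 39766 kJ/kg * 0.647 = 17444 kW

17444 kW


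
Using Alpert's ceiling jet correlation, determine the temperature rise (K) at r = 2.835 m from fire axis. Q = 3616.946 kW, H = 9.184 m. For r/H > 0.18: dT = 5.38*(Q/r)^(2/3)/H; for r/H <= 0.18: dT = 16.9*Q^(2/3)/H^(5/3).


r/H = 2.835 / 9.184 = 0.30869
r/H > 0.18, so dT = 5.38*(Q/r)^(2/3)/H
Q/r = 1275.8
(Q/r)^(2/3) = 117.63
dT = 5.38 * 117.63 / 9.184 = 68.909 K

68.909 K


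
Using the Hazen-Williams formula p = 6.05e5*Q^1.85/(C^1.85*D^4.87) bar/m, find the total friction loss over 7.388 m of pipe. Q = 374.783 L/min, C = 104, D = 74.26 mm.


Q^1.85 = 57742
C^1.85 = 5389.0
D^4.87 = 1.2900e+09
p/m = 0.0050253 bar/m
p_total = 0.0050253 * 7.388 = 0.037127 bar

0.037127 bar


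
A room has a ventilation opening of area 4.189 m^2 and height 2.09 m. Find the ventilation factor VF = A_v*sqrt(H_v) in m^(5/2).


sqrt(H_v) = 1.4457
VF = 4.189 * 1.4457 = 6.0560 m^(5/2)

6.0560 m^(5/2)


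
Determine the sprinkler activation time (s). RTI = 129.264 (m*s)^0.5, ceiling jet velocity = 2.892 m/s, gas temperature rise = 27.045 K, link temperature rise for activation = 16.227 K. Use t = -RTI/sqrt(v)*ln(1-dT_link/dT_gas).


dT_link/dT_gas = 0.6
ln(1 - 0.6) = -0.91629
t = -129.264 / sqrt(2.892) * -0.91629 = 69.648 s

69.648 s


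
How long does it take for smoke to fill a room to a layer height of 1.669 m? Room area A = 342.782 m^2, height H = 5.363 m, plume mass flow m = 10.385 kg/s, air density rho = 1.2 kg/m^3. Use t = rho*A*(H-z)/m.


H - z = 3.694 m
t = 1.2 * 342.782 * 3.694 / 10.385 = 146.32 s

146.32 s


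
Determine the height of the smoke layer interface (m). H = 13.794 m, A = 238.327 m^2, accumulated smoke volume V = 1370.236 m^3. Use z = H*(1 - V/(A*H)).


V/(A*H) = 0.41680
1 - 0.41680 = 0.58320
z = 13.794 * 0.58320 = 8.0446 m

8.0446 m


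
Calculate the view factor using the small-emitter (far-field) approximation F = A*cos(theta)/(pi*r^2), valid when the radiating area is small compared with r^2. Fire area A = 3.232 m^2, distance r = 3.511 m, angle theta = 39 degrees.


cos(39 deg) = 0.77715
pi*r^2 = 38.727
F = 3.232 * 0.77715 / 38.727 = 0.064858

0.064858


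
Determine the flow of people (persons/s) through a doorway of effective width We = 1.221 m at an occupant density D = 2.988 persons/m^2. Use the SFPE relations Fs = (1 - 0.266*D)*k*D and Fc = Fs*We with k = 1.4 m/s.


1 - 0.266*D = 1 - 0.266*2.988 = 0.20519
Fs = 0.20519 * 1.4 * 2.988 = 0.85836 persons/(s*m)
Fc = 0.85836 * 1.221 = 1.0481 persons/s

1.0481 persons/s


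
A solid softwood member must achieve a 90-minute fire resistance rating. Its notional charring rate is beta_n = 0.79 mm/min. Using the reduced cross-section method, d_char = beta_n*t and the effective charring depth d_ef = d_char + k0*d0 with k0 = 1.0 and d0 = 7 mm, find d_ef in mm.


d_char = 0.79 * 90 = 71.1 mm
d_ef = 71.1 + 1.0*7 = 78.1 mm

78.1 mm


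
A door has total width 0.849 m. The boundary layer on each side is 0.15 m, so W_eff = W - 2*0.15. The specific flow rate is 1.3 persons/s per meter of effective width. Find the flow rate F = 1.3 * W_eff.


W_eff = 0.849 - 0.30 = 0.549 m
F = 1.3 * 0.549 = 0.71370 persons/s

0.71370 persons/s


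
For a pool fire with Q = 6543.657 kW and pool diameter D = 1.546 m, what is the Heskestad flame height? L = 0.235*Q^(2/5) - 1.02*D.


Q^(2/5) = 33.599
0.235 * Q^(2/5) = 7.8958
1.02 * D = 1.5769
L = 6.3189 m

6.3189 m


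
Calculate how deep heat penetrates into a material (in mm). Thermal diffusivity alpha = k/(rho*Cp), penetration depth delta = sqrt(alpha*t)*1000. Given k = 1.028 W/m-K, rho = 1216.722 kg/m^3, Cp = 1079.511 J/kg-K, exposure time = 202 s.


alpha = 1.028 / (1216.722 * 1079.511) = 7.8266e-07 m^2/s
alpha * t = 0.00015810
delta = sqrt(0.00015810) * 1000 = 12.574 mm

12.574 mm


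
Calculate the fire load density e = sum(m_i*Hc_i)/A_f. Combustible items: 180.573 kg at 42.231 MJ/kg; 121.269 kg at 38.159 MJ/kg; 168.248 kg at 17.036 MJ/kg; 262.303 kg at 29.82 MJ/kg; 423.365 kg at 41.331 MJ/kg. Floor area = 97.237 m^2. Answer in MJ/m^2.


Total energy = 180.573*42.231 + 121.269*38.159 + 168.248*17.036 + 262.303*29.82 + 423.365*41.331
= 7625.778 + 4627.504 + 2866.273 + 7821.875 + 17498.10
= 40439.53 MJ
e = 40439.53 / 97.237 = 415.89 MJ/m^2

415.89 MJ/m^2


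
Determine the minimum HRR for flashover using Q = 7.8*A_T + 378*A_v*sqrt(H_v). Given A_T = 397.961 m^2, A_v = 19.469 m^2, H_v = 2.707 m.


7.8*A_T = 3104.1
sqrt(H_v) = 1.6453
378*A_v*sqrt(H_v) = 12108
Q = 3104.1 + 12108 = 15212 kW

15212 kW


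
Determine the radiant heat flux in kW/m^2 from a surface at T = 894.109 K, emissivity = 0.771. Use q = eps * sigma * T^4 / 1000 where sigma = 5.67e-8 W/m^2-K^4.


T^4 = 6.3909e+11
q = 0.771 * 5.67e-8 * 6.3909e+11 / 1000 = 27.938 kW/m^2

27.938 kW/m^2


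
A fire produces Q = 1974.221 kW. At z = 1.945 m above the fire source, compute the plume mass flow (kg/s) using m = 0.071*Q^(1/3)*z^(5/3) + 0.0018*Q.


Q^(1/3) = 12.545
z^(5/3) = 3.0306
First term = 0.071 * 12.545 * 3.0306 = 2.6993
Second term = 0.0018 * 1974.221 = 3.5536
m = 6.2529 kg/s

6.2529 kg/s


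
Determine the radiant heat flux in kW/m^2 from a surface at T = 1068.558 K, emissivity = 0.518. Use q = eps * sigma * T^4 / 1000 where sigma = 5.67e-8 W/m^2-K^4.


T^4 = 1.3037e+12
q = 0.518 * 5.67e-8 * 1.3037e+12 / 1000 = 38.292 kW/m^2

38.292 kW/m^2


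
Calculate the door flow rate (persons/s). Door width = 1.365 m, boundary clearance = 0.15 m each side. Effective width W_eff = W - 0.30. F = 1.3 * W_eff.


W_eff = 1.365 - 0.30 = 1.065 m
F = 1.3 * 1.065 = 1.3845 persons/s

1.3845 persons/s


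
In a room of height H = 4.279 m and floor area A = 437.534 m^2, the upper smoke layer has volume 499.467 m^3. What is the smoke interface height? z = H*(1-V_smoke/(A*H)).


V/(A*H) = 0.26678
1 - 0.26678 = 0.73322
z = 4.279 * 0.73322 = 3.1374 m

3.1374 m


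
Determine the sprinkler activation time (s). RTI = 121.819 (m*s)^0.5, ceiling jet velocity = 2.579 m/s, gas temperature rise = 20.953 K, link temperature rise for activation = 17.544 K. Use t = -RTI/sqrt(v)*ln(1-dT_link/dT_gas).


dT_link/dT_gas = 0.83730
ln(1 - 0.83730) = -1.8159
t = -121.819 / sqrt(2.579) * -1.8159 = 137.74 s

137.74 s


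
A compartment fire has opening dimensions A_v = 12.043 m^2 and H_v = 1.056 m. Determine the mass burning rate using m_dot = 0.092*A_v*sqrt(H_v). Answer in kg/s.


sqrt(H_v) = 1.0276
m_dot = 0.092 * 12.043 * 1.0276 = 1.1386 kg/s

1.1386 kg/s


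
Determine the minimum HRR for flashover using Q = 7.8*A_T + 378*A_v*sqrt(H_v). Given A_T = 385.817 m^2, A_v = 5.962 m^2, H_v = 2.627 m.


7.8*A_T = 3009.4
sqrt(H_v) = 1.6208
378*A_v*sqrt(H_v) = 3652.7
Q = 3009.4 + 3652.7 = 6662.1 kW

6662.1 kW


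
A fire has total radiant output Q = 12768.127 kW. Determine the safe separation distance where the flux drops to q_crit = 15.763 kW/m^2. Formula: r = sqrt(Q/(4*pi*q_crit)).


4*pi*q_crit = 198.08
Q/(4*pi*q_crit) = 64.458
r = sqrt(64.458) = 8.0286 m

8.0286 m


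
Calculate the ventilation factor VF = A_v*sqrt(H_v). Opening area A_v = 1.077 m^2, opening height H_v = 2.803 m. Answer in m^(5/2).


sqrt(H_v) = 1.6742
VF = 1.077 * 1.6742 = 1.8031 m^(5/2)

1.8031 m^(5/2)


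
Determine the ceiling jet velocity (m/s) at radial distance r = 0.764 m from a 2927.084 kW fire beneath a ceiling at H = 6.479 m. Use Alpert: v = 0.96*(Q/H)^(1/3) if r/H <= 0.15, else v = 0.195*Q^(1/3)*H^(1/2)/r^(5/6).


r/H = 0.764 / 6.479 = 0.11792
r/H <= 0.15, so v = 0.96*(Q/H)^(1/3)
Q/H = 451.78
(Q/H)^(1/3) = 7.6732
v = 0.96 * 7.6732 = 7.3663 m/s

7.3663 m/s
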